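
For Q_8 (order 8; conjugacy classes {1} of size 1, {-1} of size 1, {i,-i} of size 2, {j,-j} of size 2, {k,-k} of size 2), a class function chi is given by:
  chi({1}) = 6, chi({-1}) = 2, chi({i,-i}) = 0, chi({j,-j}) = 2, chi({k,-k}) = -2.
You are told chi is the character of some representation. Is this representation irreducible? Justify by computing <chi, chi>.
Not irreducible (reducible): <chi, chi> = 7 > 1.

Derivation: <chi, chi> = (1/|G|) sum_C |C| * |chi(C)|^2 = (1/8)[1*|6|^2 + 1*|2|^2 + 2*|0|^2 + 2*|2|^2 + 2*|-2|^2]
  = (1/8)[(36) + (4) + (0) + (8) + (8)] = 56/8 = 7.
A character is irreducible iff <chi, chi> = 1, so this representation is reducible.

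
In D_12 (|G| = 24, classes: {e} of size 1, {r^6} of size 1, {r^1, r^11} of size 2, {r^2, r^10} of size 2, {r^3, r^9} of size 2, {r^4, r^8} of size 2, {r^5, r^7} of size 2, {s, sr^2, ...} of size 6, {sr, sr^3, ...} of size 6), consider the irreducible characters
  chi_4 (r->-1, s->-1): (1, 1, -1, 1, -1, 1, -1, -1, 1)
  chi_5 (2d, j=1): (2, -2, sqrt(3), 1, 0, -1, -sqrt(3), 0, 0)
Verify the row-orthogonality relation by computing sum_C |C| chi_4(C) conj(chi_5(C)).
Sum = 0; so <chi_4, chi_5> = 0 (distinct irreducibles are orthogonal).

Why: Compute term by term over conjugacy classes (|C| * chi_4(C) * conj(chi_5(C))):
  1*(1)*conj(2) + 1*(1)*conj(-2) + 2*(-1)*conj(sqrt(3)) + 2*(1)*conj(1) + 2*(-1)*conj(0) + 2*(1)*conj(-1) + 2*(-1)*conj(-sqrt(3)) + 6*(-1)*conj(0) + 6*(1)*conj(0)
  = (2) + (-2) + (-2*sqrt(3)) + (2) + (0) + (-2) + (2*sqrt(3)) + (0) + (0)
  = 0.
Dividing by |G| = 24 gives 0/24 = 0, matching the row-orthogonality relation <chi_4, chi_5> = [chi_4 = chi_5].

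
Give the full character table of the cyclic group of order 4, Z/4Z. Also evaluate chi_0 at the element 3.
Character table of Z/4Z (irreps indexed chi_0,...,chi_3 with chi_k(m) = zeta_4^(k*m), zeta_4 = exp(2*pi*i/4)):
  irrep \ class  {0} (size 1)  {1} (size 1)  {2} (size 1)  {3} (size 1)
  chi_0          1             1             1             1           
  chi_1          1             I             -1            -I          
  chi_2          1             -1            1             -1          
  chi_3          1             -I            -1            I           

Spot check: chi_0(3) = zeta_4^(0*3) = zeta_4^0 = 1.

Derivation: Z/4Z is abelian, so all 4 irreducible complex representations are 1-dimensional. They are given by chi_k(m) = zeta_4^(k*m) for k = 0,...,3. Row orthogonality: sum_m chi_k(m) conj(chi_l(m)) = 4 * [k = l].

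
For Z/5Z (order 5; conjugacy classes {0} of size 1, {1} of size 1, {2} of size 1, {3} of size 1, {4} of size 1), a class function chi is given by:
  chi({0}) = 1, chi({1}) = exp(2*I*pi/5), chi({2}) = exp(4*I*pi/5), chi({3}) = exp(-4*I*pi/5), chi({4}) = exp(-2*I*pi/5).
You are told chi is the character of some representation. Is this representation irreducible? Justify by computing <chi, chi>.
Irreducible: <chi, chi> = 1.

<chi, chi> = (1/|G|) sum_C |C| * |chi(C)|^2 = (1/5)[1*|1|^2 + 1*|exp(2*I*pi/5)|^2 + 1*|exp(4*I*pi/5)|^2 + 1*|exp(-4*I*pi/5)|^2 + 1*|exp(-2*I*pi/5)|^2]
  = (1/5)[(1) + (1) + (1) + (1) + (1)] = 5/5 = 1.
(Exp terms are combined using exp(i*s)*conj(exp(i*t)) = exp(i*(s-t)), and sums of them are collapsed using the identity that for every m > 1 the m distinct m-th roots of unity sum to 0, e.g. 1 + exp(2*I*pi/3) + exp(-2*I*pi/3) = 0.)
A character is irreducible iff <chi, chi> = 1, so this representation is irreducible.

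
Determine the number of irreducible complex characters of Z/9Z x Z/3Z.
27

Working: The number of irreducible complex representations of a finite group equals its number of conjugacy classes. Z/9Z x Z/3Z is abelian of order 27, so every element is its own conjugacy class: 27 classes, so Z/9Z x Z/3Z (order 27) has exactly 27 irreducible complex representations.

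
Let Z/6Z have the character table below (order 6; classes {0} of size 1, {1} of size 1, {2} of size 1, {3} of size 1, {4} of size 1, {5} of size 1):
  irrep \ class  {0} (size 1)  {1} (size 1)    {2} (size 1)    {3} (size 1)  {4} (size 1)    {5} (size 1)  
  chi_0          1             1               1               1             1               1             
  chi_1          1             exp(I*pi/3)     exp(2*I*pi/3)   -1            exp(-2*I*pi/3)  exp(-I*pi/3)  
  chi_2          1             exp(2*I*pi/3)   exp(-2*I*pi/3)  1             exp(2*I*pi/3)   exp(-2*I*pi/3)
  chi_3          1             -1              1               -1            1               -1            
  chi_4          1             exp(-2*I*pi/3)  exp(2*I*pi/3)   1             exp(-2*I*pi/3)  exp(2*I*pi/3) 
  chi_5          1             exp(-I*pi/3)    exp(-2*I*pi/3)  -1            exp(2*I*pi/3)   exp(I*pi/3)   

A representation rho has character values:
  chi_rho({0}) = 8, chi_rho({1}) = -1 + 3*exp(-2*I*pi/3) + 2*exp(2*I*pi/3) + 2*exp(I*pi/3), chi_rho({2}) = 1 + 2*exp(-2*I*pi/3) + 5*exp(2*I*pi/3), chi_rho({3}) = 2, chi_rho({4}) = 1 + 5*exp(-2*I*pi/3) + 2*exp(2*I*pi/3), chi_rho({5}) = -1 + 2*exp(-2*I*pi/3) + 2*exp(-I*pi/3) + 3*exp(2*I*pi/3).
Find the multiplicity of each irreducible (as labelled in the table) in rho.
Multiplicities: chi_0: 0, chi_1: 2, chi_2: 2, chi_3: 1, chi_4: 3, chi_5: 0.

Argument: Use <chi_rho, chi> = (1/|G|) sum_C |C| * chi_rho(C) * conj(chi(C)) with |G| = 6 for each irreducible chi in the table:
  <chi_rho, chi_0> = (1/6)[1*(8)*conj(1) + 1*(-1 + 3*exp(-2*I*pi/3) + 2*exp(2*I*pi/3) + 2*exp(I*pi/3))*conj(1) + 1*(1 + 2*exp(-2*I*pi/3) + 5*exp(2*I*pi/3))*conj(1) + 1*(2)*conj(1) + 1*(1 + 5*exp(-2*I*pi/3) + 2*exp(2*I*pi/3))*conj(1) + 1*(-1 + 2*exp(-2*I*pi/3) + 2*exp(-I*pi/3) + 3*exp(2*I*pi/3))*conj(1)]
      = (1/6)[(8) + (-1 + 3*exp(-2*I*pi/3) + 2*exp(2*I*pi/3) + 2*exp(I*pi/3)) + (1 + 2*exp(-2*I*pi/3) + 5*exp(2*I*pi/3)) + (2) + (1 + 5*exp(-2*I*pi/3) + 2*exp(2*I*pi/3)) + (-1 + 2*exp(-2*I*pi/3) + 2*exp(-I*pi/3) + 3*exp(2*I*pi/3))] = 0/6 = 0
  <chi_rho, chi_1> = (1/6)[1*(8)*conj(1) + 1*(-1 + 3*exp(-2*I*pi/3) + 2*exp(2*I*pi/3) + 2*exp(I*pi/3))*conj(exp(I*pi/3)) + 1*(1 + 2*exp(-2*I*pi/3) + 5*exp(2*I*pi/3))*conj(exp(2*I*pi/3)) + 1*(2)*conj(-1) + 1*(1 + 5*exp(-2*I*pi/3) + 2*exp(2*I*pi/3))*conj(exp(-2*I*pi/3)) + 1*(-1 + 2*exp(-2*I*pi/3) + 2*exp(-I*pi/3) + 3*exp(2*I*pi/3))*conj(exp(-I*pi/3))]
      = (1/6)[(8) + (-1 - exp(-I*pi/3) + 2*exp(I*pi/3)) + (5 + exp(-2*I*pi/3) + 2*exp(2*I*pi/3)) + (-2) + (5 + 2*exp(-2*I*pi/3) + exp(2*I*pi/3)) + (-1 + 2*exp(-I*pi/3) - exp(I*pi/3))] = 12/6 = 2
  <chi_rho, chi_2> = (1/6)[1*(8)*conj(1) + 1*(-1 + 3*exp(-2*I*pi/3) + 2*exp(2*I*pi/3) + 2*exp(I*pi/3))*conj(exp(2*I*pi/3)) + 1*(1 + 2*exp(-2*I*pi/3) + 5*exp(2*I*pi/3))*conj(exp(-2*I*pi/3)) + 1*(2)*conj(1) + 1*(1 + 5*exp(-2*I*pi/3) + 2*exp(2*I*pi/3))*conj(exp(2*I*pi/3)) + 1*(-1 + 2*exp(-2*I*pi/3) + 2*exp(-I*pi/3) + 3*exp(2*I*pi/3))*conj(exp(-2*I*pi/3))]
      = (1/6)[(8) + (2 + 2*exp(-I*pi/3) - exp(-2*I*pi/3) + 3*exp(2*I*pi/3)) + (2 + 5*exp(-2*I*pi/3) + exp(2*I*pi/3)) + (2) + (2 + exp(-2*I*pi/3) + 5*exp(2*I*pi/3)) + (2 + 3*exp(-2*I*pi/3) - exp(2*I*pi/3) + 2*exp(I*pi/3))] = 12/6 = 2
  <chi_rho, chi_3> = (1/6)[1*(8)*conj(1) + 1*(-1 + 3*exp(-2*I*pi/3) + 2*exp(2*I*pi/3) + 2*exp(I*pi/3))*conj(-1) + 1*(1 + 2*exp(-2*I*pi/3) + 5*exp(2*I*pi/3))*conj(1) + 1*(2)*conj(-1) + 1*(1 + 5*exp(-2*I*pi/3) + 2*exp(2*I*pi/3))*conj(1) + 1*(-1 + 2*exp(-2*I*pi/3) + 2*exp(-I*pi/3) + 3*exp(2*I*pi/3))*conj(-1)]
      = (1/6)[(8) + (1 - 2*exp(I*pi/3) - 2*exp(2*I*pi/3) - 3*exp(-2*I*pi/3)) + (1 + 2*exp(-2*I*pi/3) + 5*exp(2*I*pi/3)) + (-2) + (1 + 5*exp(-2*I*pi/3) + 2*exp(2*I*pi/3)) + (1 - 3*exp(2*I*pi/3) - 2*exp(-I*pi/3) - 2*exp(-2*I*pi/3))] = 6/6 = 1
  <chi_rho, chi_4> = (1/6)[1*(8)*conj(1) + 1*(-1 + 3*exp(-2*I*pi/3) + 2*exp(2*I*pi/3) + 2*exp(I*pi/3))*conj(exp(-2*I*pi/3)) + 1*(1 + 2*exp(-2*I*pi/3) + 5*exp(2*I*pi/3))*conj(exp(2*I*pi/3)) + 1*(2)*conj(1) + 1*(1 + 5*exp(-2*I*pi/3) + 2*exp(2*I*pi/3))*conj(exp(-2*I*pi/3)) + 1*(-1 + 2*exp(-2*I*pi/3) + 2*exp(-I*pi/3) + 3*exp(2*I*pi/3))*conj(exp(2*I*pi/3))]
      = (1/6)[(8) + (1 + 2*exp(-2*I*pi/3) - exp(2*I*pi/3)) + (5 + exp(-2*I*pi/3) + 2*exp(2*I*pi/3)) + (2) + (5 + 2*exp(-2*I*pi/3) + exp(2*I*pi/3)) + (1 - exp(-2*I*pi/3) + 2*exp(2*I*pi/3))] = 18/6 = 3
  <chi_rho, chi_5> = (1/6)[1*(8)*conj(1) + 1*(-1 + 3*exp(-2*I*pi/3) + 2*exp(2*I*pi/3) + 2*exp(I*pi/3))*conj(exp(-I*pi/3)) + 1*(1 + 2*exp(-2*I*pi/3) + 5*exp(2*I*pi/3))*conj(exp(-2*I*pi/3)) + 1*(2)*conj(-1) + 1*(1 + 5*exp(-2*I*pi/3) + 2*exp(2*I*pi/3))*conj(exp(2*I*pi/3)) + 1*(-1 + 2*exp(-2*I*pi/3) + 2*exp(-I*pi/3) + 3*exp(2*I*pi/3))*conj(exp(I*pi/3))]
      = (1/6)[(8) + (-2 + 3*exp(-I*pi/3) - exp(I*pi/3) + 2*exp(2*I*pi/3)) + (2 + 5*exp(-2*I*pi/3) + exp(2*I*pi/3)) + (-2) + (2 + exp(-2*I*pi/3) + 5*exp(2*I*pi/3)) + (-2 + 2*exp(-2*I*pi/3) - exp(-I*pi/3) + 3*exp(I*pi/3))] = 0/6 = 0
(Exp terms are combined using exp(i*s)*conj(exp(i*t)) = exp(i*(s-t)), and sums of them are collapsed using the identity that for every m > 1 the m distinct m-th roots of unity sum to 0, e.g. 1 + exp(2*I*pi/3) + exp(-2*I*pi/3) = 0.)
Dimension check: dim(rho) = sum (mult * dim) = 0*1 + 2*1 + 2*1 + 1*1 + 3*1 + 0*1 = 8 = chi_rho(e) = 8.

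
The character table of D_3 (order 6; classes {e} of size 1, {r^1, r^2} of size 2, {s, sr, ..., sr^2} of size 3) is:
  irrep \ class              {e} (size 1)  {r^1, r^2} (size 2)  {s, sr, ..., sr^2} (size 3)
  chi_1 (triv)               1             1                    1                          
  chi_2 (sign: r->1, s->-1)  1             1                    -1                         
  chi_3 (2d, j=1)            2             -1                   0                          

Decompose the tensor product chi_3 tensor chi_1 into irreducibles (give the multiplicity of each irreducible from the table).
chi_3 tensor chi_1 = chi_3 (all other irreducibles have multiplicity 0).

The character of a tensor product is the pointwise product (chi_3 * chi_1)(C) = chi_3(C) * chi_1(C):
  {e}: (2)*(1), {r^1, r^2}: (-1)*(1), {s, sr, ..., sr^2}: (0)*(1)
so (chi_3 * chi_1) takes values
  {e} -> 2, {r^1, r^2} -> -1, {s, sr, ..., sr^2} -> 0.
Now take the inner product of this character with each irreducible chi from the table, <chi_3*chi_1, chi> = (1/6) sum_C |C| (chi_3*chi_1)(C) conj(chi(C)):
  <chi_3*chi_1, chi_1> = (1/6)[1*(2)*conj(1) + 2*(-1)*conj(1) + 3*(0)*conj(1)]
      = (1/6)[(2) + (-2) + (0)] = 0/6 = 0
  <chi_3*chi_1, chi_2> = (1/6)[1*(2)*conj(1) + 2*(-1)*conj(1) + 3*(0)*conj(-1)]
      = (1/6)[(2) + (-2) + (0)] = 0/6 = 0
  <chi_3*chi_1, chi_3> = (1/6)[1*(2)*conj(2) + 2*(-1)*conj(-1) + 3*(0)*conj(0)]
      = (1/6)[(4) + (2) + (0)] = 6/6 = 1
Hence the multiplicities are chi_3: 1. Dimension check: dim(chi_3)*dim(chi_1) = 2*1 = 2 and sum (mult * dim) = 1*2 = 2.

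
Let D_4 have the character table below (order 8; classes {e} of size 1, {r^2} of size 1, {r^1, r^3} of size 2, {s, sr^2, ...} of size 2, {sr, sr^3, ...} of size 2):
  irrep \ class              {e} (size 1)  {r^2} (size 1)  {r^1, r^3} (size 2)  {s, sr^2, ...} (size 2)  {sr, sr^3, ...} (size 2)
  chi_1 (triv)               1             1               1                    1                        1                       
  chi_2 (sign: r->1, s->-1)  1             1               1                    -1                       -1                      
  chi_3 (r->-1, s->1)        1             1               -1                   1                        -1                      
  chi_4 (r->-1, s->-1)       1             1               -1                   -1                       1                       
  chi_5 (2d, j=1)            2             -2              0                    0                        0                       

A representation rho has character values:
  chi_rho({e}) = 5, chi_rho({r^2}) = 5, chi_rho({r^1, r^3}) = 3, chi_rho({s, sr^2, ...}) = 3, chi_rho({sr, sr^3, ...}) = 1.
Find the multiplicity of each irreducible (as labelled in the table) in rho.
Multiplicities: chi_1: 3, chi_2: 1, chi_3: 1, chi_4: 0, chi_5: 0.

Use <chi_rho, chi> = (1/|G|) sum_C |C| * chi_rho(C) * conj(chi(C)) with |G| = 8 for each irreducible chi in the table:
  <chi_rho, chi_1> = (1/8)[1*(5)*conj(1) + 1*(5)*conj(1) + 2*(3)*conj(1) + 2*(3)*conj(1) + 2*(1)*conj(1)]
      = (1/8)[(5) + (5) + (6) + (6) + (2)] = 24/8 = 3
  <chi_rho, chi_2> = (1/8)[1*(5)*conj(1) + 1*(5)*conj(1) + 2*(3)*conj(1) + 2*(3)*conj(-1) + 2*(1)*conj(-1)]
      = (1/8)[(5) + (5) + (6) + (-6) + (-2)] = 8/8 = 1
  <chi_rho, chi_3> = (1/8)[1*(5)*conj(1) + 1*(5)*conj(1) + 2*(3)*conj(-1) + 2*(3)*conj(1) + 2*(1)*conj(-1)]
      = (1/8)[(5) + (5) + (-6) + (6) + (-2)] = 8/8 = 1
  <chi_rho, chi_4> = (1/8)[1*(5)*conj(1) + 1*(5)*conj(1) + 2*(3)*conj(-1) + 2*(3)*conj(-1) + 2*(1)*conj(1)]
      = (1/8)[(5) + (5) + (-6) + (-6) + (2)] = 0/8 = 0
  <chi_rho, chi_5> = (1/8)[1*(5)*conj(2) + 1*(5)*conj(-2) + 2*(3)*conj(0) + 2*(3)*conj(0) + 2*(1)*conj(0)]
      = (1/8)[(10) + (-10) + (0) + (0) + (0)] = 0/8 = 0
Dimension check: dim(rho) = sum (mult * dim) = 3*1 + 1*1 + 1*1 + 0*1 + 0*2 = 5 = chi_rho(e) = 5.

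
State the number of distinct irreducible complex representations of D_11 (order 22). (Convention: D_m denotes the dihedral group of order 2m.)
7

Details: The number of irreducible complex representations of a finite group equals its number of conjugacy classes. D_11 has 7 conjugacy classes ((n+3)/2 for n odd), so D_11 (order 22) has exactly 7 irreducible complex representations.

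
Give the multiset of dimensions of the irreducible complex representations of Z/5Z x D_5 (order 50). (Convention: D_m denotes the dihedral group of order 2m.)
Dimensions: 1, 1, 1, 1, 1, 1, 1, 1, 1, 1, 2, 2, 2, 2, 2, 2, 2, 2, 2, 2

Working: There are 20 irreducibles (= number of conjugacy classes). Their dimensions d_i satisfy sum d_i^2 = |G| = 50: 1 + 1 + 1 + 1 + 1 + 1 + 1 + 1 + 1 + 1 + 4 + 4 + 4 + 4 + 4 + 4 + 4 + 4 + 4 + 4 = 50. (For the product with Z/5Z: each of the 5 1-dim characters of Z/5Z tensors with each irrep of D_5, giving 5 copies of each D_5-dimension.)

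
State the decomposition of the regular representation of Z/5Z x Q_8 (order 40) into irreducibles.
Each irreducible V_i of dimension d_i appears with multiplicity d_i, i.e. rho_reg = (direct sum over all irreducibles V_i) d_i V_i. The irreducible dimensions for Z/5Z x Q_8 are 1, 1, 1, 1, 1, 1, 1, 1, 1, 1, 1, 1, 1, 1, 1, 1, 1, 1, 1, 1, 2, 2, 2, 2, 2: 20 irreducibles of dimension 1, each with multiplicity 1; 5 irreducibles of dimension 2, each with multiplicity 2. Total dimension 20*1*1 + 5*2*2 = 40 = |G|.

Details: General theorem: in the regular representation of a finite group G, each irreducible appears with multiplicity equal to its dimension. Check: dim(rho_reg) = sum d_i^2 = 1 + 1 + 1 + 1 + 1 + 1 + 1 + 1 + 1 + 1 + 1 + 1 + 1 + 1 + 1 + 1 + 1 + 1 + 1 + 1 + 4 + 4 + 4 + 4 + 4 = 40 = |G|.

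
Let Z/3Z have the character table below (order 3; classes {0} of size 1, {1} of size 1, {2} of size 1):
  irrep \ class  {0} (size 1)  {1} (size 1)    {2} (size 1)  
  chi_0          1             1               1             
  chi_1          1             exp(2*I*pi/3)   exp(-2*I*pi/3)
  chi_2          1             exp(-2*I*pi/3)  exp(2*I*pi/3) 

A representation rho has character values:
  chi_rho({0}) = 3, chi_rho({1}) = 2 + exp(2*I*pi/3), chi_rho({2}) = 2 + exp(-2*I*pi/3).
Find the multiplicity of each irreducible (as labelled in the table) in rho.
Multiplicities: chi_0: 2, chi_1: 1, chi_2: 0.

Derivation: Use <chi_rho, chi> = (1/|G|) sum_C |C| * chi_rho(C) * conj(chi(C)) with |G| = 3 for each irreducible chi in the table:
  <chi_rho, chi_0> = (1/3)[1*(3)*conj(1) + 1*(2 + exp(2*I*pi/3))*conj(1) + 1*(2 + exp(-2*I*pi/3))*conj(1)]
      = (1/3)[(3) + (2 + exp(2*I*pi/3)) + (2 + exp(-2*I*pi/3))] = 6/3 = 2
  <chi_rho, chi_1> = (1/3)[1*(3)*conj(1) + 1*(2 + exp(2*I*pi/3))*conj(exp(2*I*pi/3)) + 1*(2 + exp(-2*I*pi/3))*conj(exp(-2*I*pi/3))]
      = (1/3)[(3) + (1 + 2*exp(-2*I*pi/3)) + (1 + 2*exp(2*I*pi/3))] = 3/3 = 1
  <chi_rho, chi_2> = (1/3)[1*(3)*conj(1) + 1*(2 + exp(2*I*pi/3))*conj(exp(-2*I*pi/3)) + 1*(2 + exp(-2*I*pi/3))*conj(exp(2*I*pi/3))]
      = (1/3)[(3) + (exp(-2*I*pi/3) + 2*exp(2*I*pi/3)) + (2*exp(-2*I*pi/3) + exp(2*I*pi/3))] = 0/3 = 0
(Exp terms are combined using exp(i*s)*conj(exp(i*t)) = exp(i*(s-t)), and sums of them are collapsed using the identity that for every m > 1 the m distinct m-th roots of unity sum to 0, e.g. 1 + exp(2*I*pi/3) + exp(-2*I*pi/3) = 0.)
Dimension check: dim(rho) = sum (mult * dim) = 2*1 + 1*1 + 0*1 = 3 = chi_rho(e) = 3.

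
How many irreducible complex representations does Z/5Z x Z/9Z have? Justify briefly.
45

Details: The number of irreducible complex representations of a finite group equals its number of conjugacy classes. Z/5Z x Z/9Z is abelian of order 45, so every element is its own conjugacy class: 45 classes, so Z/5Z x Z/9Z (order 45) has exactly 45 irreducible complex representations.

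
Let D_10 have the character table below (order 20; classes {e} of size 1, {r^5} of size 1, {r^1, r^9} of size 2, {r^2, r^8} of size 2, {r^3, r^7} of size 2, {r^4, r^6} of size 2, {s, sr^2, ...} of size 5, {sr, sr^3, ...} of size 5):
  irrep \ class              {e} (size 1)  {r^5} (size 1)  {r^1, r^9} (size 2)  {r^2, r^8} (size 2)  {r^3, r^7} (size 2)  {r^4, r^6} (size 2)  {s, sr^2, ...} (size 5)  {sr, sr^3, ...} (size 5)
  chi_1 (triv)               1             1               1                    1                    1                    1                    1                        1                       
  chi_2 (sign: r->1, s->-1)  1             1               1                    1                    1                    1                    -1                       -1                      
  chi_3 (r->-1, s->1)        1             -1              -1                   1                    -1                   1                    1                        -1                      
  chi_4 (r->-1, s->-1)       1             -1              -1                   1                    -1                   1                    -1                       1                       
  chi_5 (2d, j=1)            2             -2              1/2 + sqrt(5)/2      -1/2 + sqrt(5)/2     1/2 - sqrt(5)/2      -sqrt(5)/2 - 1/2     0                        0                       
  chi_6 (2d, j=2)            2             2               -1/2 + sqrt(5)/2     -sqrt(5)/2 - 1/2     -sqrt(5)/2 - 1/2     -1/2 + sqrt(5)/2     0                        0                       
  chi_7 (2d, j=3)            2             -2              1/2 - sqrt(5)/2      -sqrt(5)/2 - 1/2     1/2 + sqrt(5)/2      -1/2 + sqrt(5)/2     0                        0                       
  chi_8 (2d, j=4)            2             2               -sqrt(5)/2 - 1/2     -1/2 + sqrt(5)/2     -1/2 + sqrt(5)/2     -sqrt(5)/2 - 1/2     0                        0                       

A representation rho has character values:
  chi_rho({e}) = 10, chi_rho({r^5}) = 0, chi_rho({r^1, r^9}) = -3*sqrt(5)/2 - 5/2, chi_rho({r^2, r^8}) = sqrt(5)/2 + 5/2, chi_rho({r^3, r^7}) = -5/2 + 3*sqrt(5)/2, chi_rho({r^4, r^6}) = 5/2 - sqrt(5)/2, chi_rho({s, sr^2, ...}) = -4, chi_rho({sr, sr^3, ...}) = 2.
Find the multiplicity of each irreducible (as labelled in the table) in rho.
Multiplicities: chi_1: 0, chi_2: 1, chi_3: 0, chi_4: 3, chi_5: 0, chi_6: 0, chi_7: 1, chi_8: 2.

Use <chi_rho, chi> = (1/|G|) sum_C |C| * chi_rho(C) * conj(chi(C)) with |G| = 20 for each irreducible chi in the table:
  <chi_rho, chi_1> = (1/20)[1*(10)*conj(1) + 1*(0)*conj(1) + 2*(-3*sqrt(5)/2 - 5/2)*conj(1) + 2*(sqrt(5)/2 + 5/2)*conj(1) + 2*(-5/2 + 3*sqrt(5)/2)*conj(1) + 2*(5/2 - sqrt(5)/2)*conj(1) + 5*(-4)*conj(1) + 5*(2)*conj(1)]
      = (1/20)[(10) + (0) + (-3*sqrt(5) - 5) + (sqrt(5) + 5) + (-5 + 3*sqrt(5)) + (5 - sqrt(5)) + (-20) + (10)] = 0/20 = 0
  <chi_rho, chi_2> = (1/20)[1*(10)*conj(1) + 1*(0)*conj(1) + 2*(-3*sqrt(5)/2 - 5/2)*conj(1) + 2*(sqrt(5)/2 + 5/2)*conj(1) + 2*(-5/2 + 3*sqrt(5)/2)*conj(1) + 2*(5/2 - sqrt(5)/2)*conj(1) + 5*(-4)*conj(-1) + 5*(2)*conj(-1)]
      = (1/20)[(10) + (0) + (-3*sqrt(5) - 5) + (sqrt(5) + 5) + (-5 + 3*sqrt(5)) + (5 - sqrt(5)) + (20) + (-10)] = 20/20 = 1
  <chi_rho, chi_3> = (1/20)[1*(10)*conj(1) + 1*(0)*conj(-1) + 2*(-3*sqrt(5)/2 - 5/2)*conj(-1) + 2*(sqrt(5)/2 + 5/2)*conj(1) + 2*(-5/2 + 3*sqrt(5)/2)*conj(-1) + 2*(5/2 - sqrt(5)/2)*conj(1) + 5*(-4)*conj(1) + 5*(2)*conj(-1)]
      = (1/20)[(10) + (0) + (5 + 3*sqrt(5)) + (sqrt(5) + 5) + (5 - 3*sqrt(5)) + (5 - sqrt(5)) + (-20) + (-10)] = 0/20 = 0
  <chi_rho, chi_4> = (1/20)[1*(10)*conj(1) + 1*(0)*conj(-1) + 2*(-3*sqrt(5)/2 - 5/2)*conj(-1) + 2*(sqrt(5)/2 + 5/2)*conj(1) + 2*(-5/2 + 3*sqrt(5)/2)*conj(-1) + 2*(5/2 - sqrt(5)/2)*conj(1) + 5*(-4)*conj(-1) + 5*(2)*conj(1)]
      = (1/20)[(10) + (0) + (5 + 3*sqrt(5)) + (sqrt(5) + 5) + (5 - 3*sqrt(5)) + (5 - sqrt(5)) + (20) + (10)] = 60/20 = 3
  <chi_rho, chi_5> = (1/20)[1*(10)*conj(2) + 1*(0)*conj(-2) + 2*(-3*sqrt(5)/2 - 5/2)*conj(1/2 + sqrt(5)/2) + 2*(sqrt(5)/2 + 5/2)*conj(-1/2 + sqrt(5)/2) + 2*(-5/2 + 3*sqrt(5)/2)*conj(1/2 - sqrt(5)/2) + 2*(5/2 - sqrt(5)/2)*conj(-sqrt(5)/2 - 1/2) + 5*(-4)*conj(0) + 5*(2)*conj(0)]
      = (1/20)[(20) + (0) + (-10 - 4*sqrt(5)) + (2*sqrt(5)) + (-10 + 4*sqrt(5)) + (-2*sqrt(5)) + (0) + (0)] = 0/20 = 0
  <chi_rho, chi_6> = (1/20)[1*(10)*conj(2) + 1*(0)*conj(2) + 2*(-3*sqrt(5)/2 - 5/2)*conj(-1/2 + sqrt(5)/2) + 2*(sqrt(5)/2 + 5/2)*conj(-sqrt(5)/2 - 1/2) + 2*(-5/2 + 3*sqrt(5)/2)*conj(-sqrt(5)/2 - 1/2) + 2*(5/2 - sqrt(5)/2)*conj(-1/2 + sqrt(5)/2) + 5*(-4)*conj(0) + 5*(2)*conj(0)]
      = (1/20)[(20) + (0) + (-5 - sqrt(5)) + (-3*sqrt(5) - 5) + (-5 + sqrt(5)) + (-5 + 3*sqrt(5)) + (0) + (0)] = 0/20 = 0
  <chi_rho, chi_7> = (1/20)[1*(10)*conj(2) + 1*(0)*conj(-2) + 2*(-3*sqrt(5)/2 - 5/2)*conj(1/2 - sqrt(5)/2) + 2*(sqrt(5)/2 + 5/2)*conj(-sqrt(5)/2 - 1/2) + 2*(-5/2 + 3*sqrt(5)/2)*conj(1/2 + sqrt(5)/2) + 2*(5/2 - sqrt(5)/2)*conj(-1/2 + sqrt(5)/2) + 5*(-4)*conj(0) + 5*(2)*conj(0)]
      = (1/20)[(20) + (0) + (sqrt(5) + 5) + (-3*sqrt(5) - 5) + (5 - sqrt(5)) + (-5 + 3*sqrt(5)) + (0) + (0)] = 20/20 = 1
  <chi_rho, chi_8> = (1/20)[1*(10)*conj(2) + 1*(0)*conj(2) + 2*(-3*sqrt(5)/2 - 5/2)*conj(-sqrt(5)/2 - 1/2) + 2*(sqrt(5)/2 + 5/2)*conj(-1/2 + sqrt(5)/2) + 2*(-5/2 + 3*sqrt(5)/2)*conj(-1/2 + sqrt(5)/2) + 2*(5/2 - sqrt(5)/2)*conj(-sqrt(5)/2 - 1/2) + 5*(-4)*conj(0) + 5*(2)*conj(0)]
      = (1/20)[(20) + (0) + (4*sqrt(5) + 10) + (2*sqrt(5)) + (10 - 4*sqrt(5)) + (-2*sqrt(5)) + (0) + (0)] = 40/20 = 2
Dimension check: dim(rho) = sum (mult * dim) = 0*1 + 1*1 + 0*1 + 3*1 + 0*2 + 0*2 + 1*2 + 2*2 = 10 = chi_rho(e) = 10.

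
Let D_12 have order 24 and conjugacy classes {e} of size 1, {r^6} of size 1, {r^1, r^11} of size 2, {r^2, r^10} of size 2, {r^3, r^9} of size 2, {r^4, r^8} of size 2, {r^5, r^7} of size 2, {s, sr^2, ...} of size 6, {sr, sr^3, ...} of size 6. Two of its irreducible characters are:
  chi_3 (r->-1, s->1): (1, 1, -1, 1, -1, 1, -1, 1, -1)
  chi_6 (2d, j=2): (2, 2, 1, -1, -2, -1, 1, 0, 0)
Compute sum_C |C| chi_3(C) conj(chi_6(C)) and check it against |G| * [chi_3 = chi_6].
Sum = 0; so <chi_3, chi_6> = 0 (distinct irreducibles are orthogonal).

Compute term by term over conjugacy classes (|C| * chi_3(C) * conj(chi_6(C))):
  1*(1)*conj(2) + 1*(1)*conj(2) + 2*(-1)*conj(1) + 2*(1)*conj(-1) + 2*(-1)*conj(-2) + 2*(1)*conj(-1) + 2*(-1)*conj(1) + 6*(1)*conj(0) + 6*(-1)*conj(0)
  = (2) + (2) + (-2) + (-2) + (4) + (-2) + (-2) + (0) + (0)
  = 0.
Dividing by |G| = 24 gives 0/24 = 0, matching the row-orthogonality relation <chi_3, chi_6> = [chi_3 = chi_6].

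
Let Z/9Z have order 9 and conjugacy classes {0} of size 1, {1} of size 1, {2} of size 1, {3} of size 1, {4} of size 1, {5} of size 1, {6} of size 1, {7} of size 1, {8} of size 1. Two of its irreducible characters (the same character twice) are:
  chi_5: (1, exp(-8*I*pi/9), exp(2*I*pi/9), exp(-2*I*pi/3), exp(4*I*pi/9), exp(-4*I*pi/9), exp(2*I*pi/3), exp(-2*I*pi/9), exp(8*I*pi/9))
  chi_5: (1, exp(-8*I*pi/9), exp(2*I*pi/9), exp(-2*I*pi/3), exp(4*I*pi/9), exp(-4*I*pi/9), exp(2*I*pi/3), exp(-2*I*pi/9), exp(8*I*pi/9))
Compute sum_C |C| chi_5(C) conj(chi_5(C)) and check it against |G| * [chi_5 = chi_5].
Sum = 9 = |G| = 9; so <chi_5, chi_5> = 1 (norm-1 confirms irreducibility).

Compute term by term over conjugacy classes (|C| * chi_5(C) * conj(chi_5(C))):
  1*(1)*conj(1) + 1*(exp(-8*I*pi/9))*conj(exp(-8*I*pi/9)) + 1*(exp(2*I*pi/9))*conj(exp(2*I*pi/9)) + 1*(exp(-2*I*pi/3))*conj(exp(-2*I*pi/3)) + 1*(exp(4*I*pi/9))*conj(exp(4*I*pi/9)) + 1*(exp(-4*I*pi/9))*conj(exp(-4*I*pi/9)) + 1*(exp(2*I*pi/3))*conj(exp(2*I*pi/3)) + 1*(exp(-2*I*pi/9))*conj(exp(-2*I*pi/9)) + 1*(exp(8*I*pi/9))*conj(exp(8*I*pi/9))
  = (1) + (1) + (1) + (1) + (1) + (1) + (1) + (1) + (1)
  = 9.
(Exp terms are combined using exp(i*s)*conj(exp(i*t)) = exp(i*(s-t)), and sums of them are collapsed using the identity that for every m > 1 the m distinct m-th roots of unity sum to 0, e.g. 1 + exp(2*I*pi/3) + exp(-2*I*pi/3) = 0.)
Dividing by |G| = 9 gives 9/9 = 1, matching the row-orthogonality relation <chi_5, chi_5> = [chi_5 = chi_5].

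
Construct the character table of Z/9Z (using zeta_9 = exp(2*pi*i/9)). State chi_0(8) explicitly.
Character table of Z/9Z (irreps indexed chi_0,...,chi_8 with chi_k(m) = zeta_9^(k*m), zeta_9 = exp(2*pi*i/9)):
  irrep \ class  {0} (size 1)  {1} (size 1)    {2} (size 1)    {3} (size 1)    {4} (size 1)    {5} (size 1)    {6} (size 1)    {7} (size 1)    {8} (size 1)  
  chi_0          1             1               1               1               1               1               1               1               1             
  chi_1          1             exp(2*I*pi/9)   exp(4*I*pi/9)   exp(2*I*pi/3)   exp(8*I*pi/9)   exp(-8*I*pi/9)  exp(-2*I*pi/3)  exp(-4*I*pi/9)  exp(-2*I*pi/9)
  chi_2          1             exp(4*I*pi/9)   exp(8*I*pi/9)   exp(-2*I*pi/3)  exp(-2*I*pi/9)  exp(2*I*pi/9)   exp(2*I*pi/3)   exp(-8*I*pi/9)  exp(-4*I*pi/9)
  chi_3          1             exp(2*I*pi/3)   exp(-2*I*pi/3)  1               exp(2*I*pi/3)   exp(-2*I*pi/3)  1               exp(2*I*pi/3)   exp(-2*I*pi/3)
  chi_4          1             exp(8*I*pi/9)   exp(-2*I*pi/9)  exp(2*I*pi/3)   exp(-4*I*pi/9)  exp(4*I*pi/9)   exp(-2*I*pi/3)  exp(2*I*pi/9)   exp(-8*I*pi/9)
  chi_5          1             exp(-8*I*pi/9)  exp(2*I*pi/9)   exp(-2*I*pi/3)  exp(4*I*pi/9)   exp(-4*I*pi/9)  exp(2*I*pi/3)   exp(-2*I*pi/9)  exp(8*I*pi/9) 
  chi_6          1             exp(-2*I*pi/3)  exp(2*I*pi/3)   1               exp(-2*I*pi/3)  exp(2*I*pi/3)   1               exp(-2*I*pi/3)  exp(2*I*pi/3) 
  chi_7          1             exp(-4*I*pi/9)  exp(-8*I*pi/9)  exp(2*I*pi/3)   exp(2*I*pi/9)   exp(-2*I*pi/9)  exp(-2*I*pi/3)  exp(8*I*pi/9)   exp(4*I*pi/9) 
  chi_8          1             exp(-2*I*pi/9)  exp(-4*I*pi/9)  exp(-2*I*pi/3)  exp(-8*I*pi/9)  exp(8*I*pi/9)   exp(2*I*pi/3)   exp(4*I*pi/9)   exp(2*I*pi/9) 

Spot check: chi_0(8) = zeta_9^(0*8) = zeta_9^0 = 1.

Proof sketch: Z/9Z is abelian, so all 9 irreducible complex representations are 1-dimensional. They are given by chi_k(m) = zeta_9^(k*m) for k = 0,...,8. Row orthogonality: sum_m chi_k(m) conj(chi_l(m)) = 9 * [k = l].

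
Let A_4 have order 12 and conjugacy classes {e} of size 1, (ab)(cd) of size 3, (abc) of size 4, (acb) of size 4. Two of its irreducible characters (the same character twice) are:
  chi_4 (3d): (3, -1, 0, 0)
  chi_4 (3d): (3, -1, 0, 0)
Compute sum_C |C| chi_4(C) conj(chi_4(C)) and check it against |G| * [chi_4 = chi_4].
Sum = 12 = |G| = 12; so <chi_4, chi_4> = 1 (norm-1 confirms irreducibility).

Working: Compute term by term over conjugacy classes (|C| * chi_4(C) * conj(chi_4(C))):
  1*(3)*conj(3) + 3*(-1)*conj(-1) + 4*(0)*conj(0) + 4*(0)*conj(0)
  = (9) + (3) + (0) + (0)
  = 12.
(Exp terms are combined using exp(i*s)*conj(exp(i*t)) = exp(i*(s-t)), and sums of them are collapsed using the identity that for every m > 1 the m distinct m-th roots of unity sum to 0, e.g. 1 + exp(2*I*pi/3) + exp(-2*I*pi/3) = 0.)
Dividing by |G| = 12 gives 12/12 = 1, matching the row-orthogonality relation <chi_4, chi_4> = [chi_4 = chi_4].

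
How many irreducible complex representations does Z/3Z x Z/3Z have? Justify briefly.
9

Justification: The number of irreducible complex representations of a finite group equals its number of conjugacy classes. Z/3Z x Z/3Z is abelian of order 9, so every element is its own conjugacy class: 9 classes, so Z/3Z x Z/3Z (order 9) has exactly 9 irreducible complex representations.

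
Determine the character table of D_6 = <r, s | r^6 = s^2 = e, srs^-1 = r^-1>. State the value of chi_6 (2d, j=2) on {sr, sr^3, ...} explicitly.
Conjugacy classes: {e} of size 1, {r^3} of size 1, {r^1, r^5} of size 2, {r^2, r^4} of size 2, {s, sr^2, ...} of size 3, {sr, sr^3, ...} of size 3.
Character table:
  irrep \ class              {e} (size 1)  {r^3} (size 1)  {r^1, r^5} (size 2)  {r^2, r^4} (size 2)  {s, sr^2, ...} (size 3)  {sr, sr^3, ...} (size 3)
  chi_1 (triv)               1             1               1                    1                    1                        1                       
  chi_2 (sign: r->1, s->-1)  1             1               1                    1                    -1                       -1                      
  chi_3 (r->-1, s->1)        1             -1              -1                   1                    1                        -1                      
  chi_4 (r->-1, s->-1)       1             -1              -1                   1                    -1                       1                       
  chi_5 (2d, j=1)            2             -2              1                    -1                   0                        0                       
  chi_6 (2d, j=2)            2             2               -1                   -1                   0                        0                       

Spot check: chi_6 (2d, j=2) on {sr, sr^3, ...} = 0.

Explanation: D_6 has order 2*6 = 12 with 6 conjugacy classes, hence 6 irreducibles. Sum of squared dims 1 + 1 + 1 + 1 + 4 + 4 = 12 = |G|. Linear characters come from the abelianisation; the 2-dimensional irreps have character r^k -> 2*cos(2*pi*j*k/6), reflections -> 0.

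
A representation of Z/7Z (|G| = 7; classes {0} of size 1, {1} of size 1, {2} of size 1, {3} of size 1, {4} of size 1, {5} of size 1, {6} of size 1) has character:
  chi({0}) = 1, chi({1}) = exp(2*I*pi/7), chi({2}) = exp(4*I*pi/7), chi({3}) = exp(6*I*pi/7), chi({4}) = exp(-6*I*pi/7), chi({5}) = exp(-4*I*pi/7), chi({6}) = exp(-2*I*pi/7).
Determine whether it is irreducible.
Irreducible: <chi, chi> = 1.

Proof sketch: <chi, chi> = (1/|G|) sum_C |C| * |chi(C)|^2 = (1/7)[1*|1|^2 + 1*|exp(2*I*pi/7)|^2 + 1*|exp(4*I*pi/7)|^2 + 1*|exp(6*I*pi/7)|^2 + 1*|exp(-6*I*pi/7)|^2 + 1*|exp(-4*I*pi/7)|^2 + 1*|exp(-2*I*pi/7)|^2]
  = (1/7)[(1) + (1) + (1) + (1) + (1) + (1) + (1)] = 7/7 = 1.
(Exp terms are combined using exp(i*s)*conj(exp(i*t)) = exp(i*(s-t)), and sums of them are collapsed using the identity that for every m > 1 the m distinct m-th roots of unity sum to 0, e.g. 1 + exp(2*I*pi/3) + exp(-2*I*pi/3) = 0.)
A character is irreducible iff <chi, chi> = 1, so this representation is irreducible.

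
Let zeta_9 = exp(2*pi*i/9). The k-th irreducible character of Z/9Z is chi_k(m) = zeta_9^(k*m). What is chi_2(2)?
chi_2(2) = zeta_9^4 = exp(8*I*pi/9)

Why: chi_2(2) = zeta_9^(2*2) = zeta_9^4. Since zeta_9^9 = 1, this equals zeta_9^4 = exp(2*pi*i*4/9) = exp(8*I*pi/9).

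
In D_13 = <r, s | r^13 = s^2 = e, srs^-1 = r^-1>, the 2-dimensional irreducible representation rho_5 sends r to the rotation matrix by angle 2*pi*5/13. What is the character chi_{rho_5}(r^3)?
chi_{rho_5}(r^3) = 2*cos(2*pi*5*3/13) = 2*cos(30*pi/13)

Solution. rho_5(r^3) is rotation by angle 2*pi*5*3/13, whose trace is 2*cos(2*pi*5*3/13) = 2*cos(30*pi/13).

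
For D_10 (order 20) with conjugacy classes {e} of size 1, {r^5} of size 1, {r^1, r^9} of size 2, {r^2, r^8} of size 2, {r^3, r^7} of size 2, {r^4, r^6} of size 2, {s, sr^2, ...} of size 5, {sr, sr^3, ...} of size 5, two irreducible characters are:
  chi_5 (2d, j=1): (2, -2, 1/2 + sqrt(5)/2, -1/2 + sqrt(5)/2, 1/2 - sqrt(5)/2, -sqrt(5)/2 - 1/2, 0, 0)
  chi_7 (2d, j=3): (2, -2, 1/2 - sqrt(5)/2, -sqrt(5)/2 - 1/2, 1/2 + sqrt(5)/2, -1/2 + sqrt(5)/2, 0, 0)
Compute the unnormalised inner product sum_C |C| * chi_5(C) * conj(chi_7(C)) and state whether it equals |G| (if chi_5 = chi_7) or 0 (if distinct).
Sum = 0; so <chi_5, chi_7> = 0 (distinct irreducibles are orthogonal).

Argument: Compute term by term over conjugacy classes (|C| * chi_5(C) * conj(chi_7(C))):
  1*(2)*conj(2) + 1*(-2)*conj(-2) + 2*(1/2 + sqrt(5)/2)*conj(1/2 - sqrt(5)/2) + 2*(-1/2 + sqrt(5)/2)*conj(-sqrt(5)/2 - 1/2) + 2*(1/2 - sqrt(5)/2)*conj(1/2 + sqrt(5)/2) + 2*(-sqrt(5)/2 - 1/2)*conj(-1/2 + sqrt(5)/2) + 5*(0)*conj(0) + 5*(0)*conj(0)
  = (4) + (4) + (-2) + (-2) + (-2) + (-2) + (0) + (0)
  = 0.
Dividing by |G| = 20 gives 0/20 = 0, matching the row-orthogonality relation <chi_5, chi_7> = [chi_5 = chi_7].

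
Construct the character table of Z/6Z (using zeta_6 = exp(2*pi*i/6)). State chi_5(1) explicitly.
Character table of Z/6Z (irreps indexed chi_0,...,chi_5 with chi_k(m) = zeta_6^(k*m), zeta_6 = exp(2*pi*i/6)):
  irrep \ class  {0} (size 1)  {1} (size 1)    {2} (size 1)    {3} (size 1)  {4} (size 1)    {5} (size 1)  
  chi_0          1             1               1               1             1               1             
  chi_1          1             exp(I*pi/3)     exp(2*I*pi/3)   -1            exp(-2*I*pi/3)  exp(-I*pi/3)  
  chi_2          1             exp(2*I*pi/3)   exp(-2*I*pi/3)  1             exp(2*I*pi/3)   exp(-2*I*pi/3)
  chi_3          1             -1              1               -1            1               -1            
  chi_4          1             exp(-2*I*pi/3)  exp(2*I*pi/3)   1             exp(-2*I*pi/3)  exp(2*I*pi/3) 
  chi_5          1             exp(-I*pi/3)    exp(-2*I*pi/3)  -1            exp(2*I*pi/3)   exp(I*pi/3)   

Spot check: chi_5(1) = zeta_6^(5*1) = zeta_6^5 = exp(-I*pi/3).

Proof sketch: Z/6Z is abelian, so all 6 irreducible complex representations are 1-dimensional. They are given by chi_k(m) = zeta_6^(k*m) for k = 0,...,5. Row orthogonality: sum_m chi_k(m) conj(chi_l(m)) = 6 * [k = l].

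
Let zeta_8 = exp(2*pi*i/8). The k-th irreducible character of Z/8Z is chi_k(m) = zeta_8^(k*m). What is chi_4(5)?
chi_4(5) = zeta_8^20 = -1

Working: chi_4(5) = zeta_8^(4*5) = zeta_8^20. Since zeta_8^8 = 1, this equals zeta_8^4 = exp(2*pi*i*4/8) = -1.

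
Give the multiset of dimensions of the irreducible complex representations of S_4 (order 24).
Dimensions: 1, 1, 2, 3, 3

Why: There are 5 irreducibles (= number of conjugacy classes). Their dimensions d_i satisfy sum d_i^2 = |G| = 24: 1 + 1 + 4 + 9 + 9 = 24.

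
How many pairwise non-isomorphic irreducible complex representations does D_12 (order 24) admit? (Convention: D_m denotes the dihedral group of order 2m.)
9

Details: The number of irreducible complex representations of a finite group equals its number of conjugacy classes. D_12 has 9 conjugacy classes (n/2 + 3 for n even), so D_12 (order 24) has exactly 9 irreducible complex representations.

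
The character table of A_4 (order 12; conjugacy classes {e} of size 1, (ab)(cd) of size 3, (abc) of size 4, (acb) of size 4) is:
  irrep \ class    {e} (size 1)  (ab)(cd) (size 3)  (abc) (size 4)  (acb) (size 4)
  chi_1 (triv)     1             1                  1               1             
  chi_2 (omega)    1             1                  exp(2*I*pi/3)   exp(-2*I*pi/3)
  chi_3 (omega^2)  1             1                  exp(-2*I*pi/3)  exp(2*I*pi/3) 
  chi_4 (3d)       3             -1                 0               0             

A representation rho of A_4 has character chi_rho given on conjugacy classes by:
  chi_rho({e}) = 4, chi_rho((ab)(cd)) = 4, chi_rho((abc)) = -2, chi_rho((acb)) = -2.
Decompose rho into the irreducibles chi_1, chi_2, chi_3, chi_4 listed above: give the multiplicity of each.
Multiplicities: chi_1: 0, chi_2: 2, chi_3: 2, chi_4: 0.

Proof sketch: Use <chi_rho, chi> = (1/|G|) sum_C |C| * chi_rho(C) * conj(chi(C)) with |G| = 12 for each irreducible chi in the table:
  <chi_rho, chi_1> = (1/12)[1*(4)*conj(1) + 3*(4)*conj(1) + 4*(-2)*conj(1) + 4*(-2)*conj(1)]
      = (1/12)[(4) + (12) + (-8) + (-8)] = 0/12 = 0
  <chi_rho, chi_2> = (1/12)[1*(4)*conj(1) + 3*(4)*conj(1) + 4*(-2)*conj(exp(2*I*pi/3)) + 4*(-2)*conj(exp(-2*I*pi/3))]
      = (1/12)[(4) + (12) + (8 + 8*exp(2*I*pi/3)) + (8 + 8*exp(-2*I*pi/3))] = 24/12 = 2
  <chi_rho, chi_3> = (1/12)[1*(4)*conj(1) + 3*(4)*conj(1) + 4*(-2)*conj(exp(-2*I*pi/3)) + 4*(-2)*conj(exp(2*I*pi/3))]
      = (1/12)[(4) + (12) + (8 + 8*exp(-2*I*pi/3)) + (8 + 8*exp(2*I*pi/3))] = 24/12 = 2
  <chi_rho, chi_4> = (1/12)[1*(4)*conj(3) + 3*(4)*conj(-1) + 4*(-2)*conj(0) + 4*(-2)*conj(0)]
      = (1/12)[(12) + (-12) + (0) + (0)] = 0/12 = 0
(Exp terms are combined using exp(i*s)*conj(exp(i*t)) = exp(i*(s-t)), and sums of them are collapsed using the identity that for every m > 1 the m distinct m-th roots of unity sum to 0, e.g. 1 + exp(2*I*pi/3) + exp(-2*I*pi/3) = 0.)
Dimension check: dim(rho) = sum (mult * dim) = 0*1 + 2*1 + 2*1 + 0*3 = 4 = chi_rho(e) = 4.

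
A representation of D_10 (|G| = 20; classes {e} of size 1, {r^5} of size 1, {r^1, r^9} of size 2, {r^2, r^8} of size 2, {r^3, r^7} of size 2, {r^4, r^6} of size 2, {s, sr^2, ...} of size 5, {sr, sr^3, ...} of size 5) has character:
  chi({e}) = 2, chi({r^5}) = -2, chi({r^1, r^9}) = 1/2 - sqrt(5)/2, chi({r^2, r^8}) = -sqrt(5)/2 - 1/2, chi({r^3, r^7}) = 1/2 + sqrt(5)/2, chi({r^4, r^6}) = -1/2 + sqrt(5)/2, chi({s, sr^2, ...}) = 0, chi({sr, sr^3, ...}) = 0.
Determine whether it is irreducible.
Irreducible: <chi, chi> = 1.

Details: <chi, chi> = (1/|G|) sum_C |C| * |chi(C)|^2 = (1/20)[1*|2|^2 + 1*|-2|^2 + 2*|1/2 - sqrt(5)/2|^2 + 2*|-sqrt(5)/2 - 1/2|^2 + 2*|1/2 + sqrt(5)/2|^2 + 2*|-1/2 + sqrt(5)/2|^2 + 5*|0|^2 + 5*|0|^2]
  = (1/20)[(4) + (4) + (3 - sqrt(5)) + (sqrt(5) + 3) + (sqrt(5) + 3) + (3 - sqrt(5)) + (0) + (0)] = 20/20 = 1.
A character is irreducible iff <chi, chi> = 1, so this representation is irreducible.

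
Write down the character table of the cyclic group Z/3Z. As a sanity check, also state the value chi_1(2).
Character table of Z/3Z (irreps indexed chi_0,...,chi_2 with chi_k(m) = zeta_3^(k*m), zeta_3 = exp(2*pi*i/3)):
  irrep \ class  {0} (size 1)  {1} (size 1)    {2} (size 1)  
  chi_0          1             1               1             
  chi_1          1             exp(2*I*pi/3)   exp(-2*I*pi/3)
  chi_2          1             exp(-2*I*pi/3)  exp(2*I*pi/3) 

Spot check: chi_1(2) = zeta_3^(1*2) = zeta_3^2 = exp(-2*I*pi/3).

Argument: Z/3Z is abelian, so all 3 irreducible complex representations are 1-dimensional. They are given by chi_k(m) = zeta_3^(k*m) for k = 0,...,2. Row orthogonality: sum_m chi_k(m) conj(chi_l(m)) = 3 * [k = l].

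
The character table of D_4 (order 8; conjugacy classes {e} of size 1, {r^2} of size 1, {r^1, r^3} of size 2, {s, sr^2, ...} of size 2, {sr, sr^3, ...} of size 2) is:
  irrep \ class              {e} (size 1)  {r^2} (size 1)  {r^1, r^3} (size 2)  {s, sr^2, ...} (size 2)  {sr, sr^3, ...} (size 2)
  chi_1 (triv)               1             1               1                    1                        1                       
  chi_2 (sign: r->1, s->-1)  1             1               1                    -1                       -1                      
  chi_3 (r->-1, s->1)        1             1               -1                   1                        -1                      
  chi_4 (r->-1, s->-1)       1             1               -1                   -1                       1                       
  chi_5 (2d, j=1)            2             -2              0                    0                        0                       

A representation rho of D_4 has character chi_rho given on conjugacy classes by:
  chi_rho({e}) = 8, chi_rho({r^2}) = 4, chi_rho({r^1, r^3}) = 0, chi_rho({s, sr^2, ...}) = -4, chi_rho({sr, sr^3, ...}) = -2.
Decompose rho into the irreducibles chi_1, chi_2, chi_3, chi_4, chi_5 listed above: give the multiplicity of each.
Multiplicities: chi_1: 0, chi_2: 3, chi_3: 1, chi_4: 2, chi_5: 1.

Solution. Use <chi_rho, chi> = (1/|G|) sum_C |C| * chi_rho(C) * conj(chi(C)) with |G| = 8 for each irreducible chi in the table:
  <chi_rho, chi_1> = (1/8)[1*(8)*conj(1) + 1*(4)*conj(1) + 2*(0)*conj(1) + 2*(-4)*conj(1) + 2*(-2)*conj(1)]
      = (1/8)[(8) + (4) + (0) + (-8) + (-4)] = 0/8 = 0
  <chi_rho, chi_2> = (1/8)[1*(8)*conj(1) + 1*(4)*conj(1) + 2*(0)*conj(1) + 2*(-4)*conj(-1) + 2*(-2)*conj(-1)]
      = (1/8)[(8) + (4) + (0) + (8) + (4)] = 24/8 = 3
  <chi_rho, chi_3> = (1/8)[1*(8)*conj(1) + 1*(4)*conj(1) + 2*(0)*conj(-1) + 2*(-4)*conj(1) + 2*(-2)*conj(-1)]
      = (1/8)[(8) + (4) + (0) + (-8) + (4)] = 8/8 = 1
  <chi_rho, chi_4> = (1/8)[1*(8)*conj(1) + 1*(4)*conj(1) + 2*(0)*conj(-1) + 2*(-4)*conj(-1) + 2*(-2)*conj(1)]
      = (1/8)[(8) + (4) + (0) + (8) + (-4)] = 16/8 = 2
  <chi_rho, chi_5> = (1/8)[1*(8)*conj(2) + 1*(4)*conj(-2) + 2*(0)*conj(0) + 2*(-4)*conj(0) + 2*(-2)*conj(0)]
      = (1/8)[(16) + (-8) + (0) + (0) + (0)] = 8/8 = 1
Dimension check: dim(rho) = sum (mult * dim) = 0*1 + 3*1 + 1*1 + 2*1 + 1*2 = 8 = chi_rho(e) = 8.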